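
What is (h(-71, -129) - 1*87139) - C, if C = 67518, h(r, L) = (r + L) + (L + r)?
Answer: -155057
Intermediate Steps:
h(r, L) = 2*L + 2*r (h(r, L) = (L + r) + (L + r) = 2*L + 2*r)
(h(-71, -129) - 1*87139) - C = ((2*(-129) + 2*(-71)) - 1*87139) - 1*67518 = ((-258 - 142) - 87139) - 67518 = (-400 - 87139) - 67518 = -87539 - 67518 = -155057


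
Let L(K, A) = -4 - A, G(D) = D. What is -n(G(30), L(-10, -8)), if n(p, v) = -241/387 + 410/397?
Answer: -62993/153639 ≈ -0.41001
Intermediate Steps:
n(p, v) = 62993/153639 (n(p, v) = -241*1/387 + 410*(1/397) = -241/387 + 410/397 = 62993/153639)
-n(G(30), L(-10, -8)) = -1*62993/153639 = -62993/153639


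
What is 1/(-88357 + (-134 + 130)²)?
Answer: -1/88341 ≈ -1.1320e-5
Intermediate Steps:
1/(-88357 + (-134 + 130)²) = 1/(-88357 + (-4)²) = 1/(-88357 + 16) = 1/(-88341) = -1/88341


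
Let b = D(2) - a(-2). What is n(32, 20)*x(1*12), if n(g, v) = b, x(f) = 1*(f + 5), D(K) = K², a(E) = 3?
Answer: 17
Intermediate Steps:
x(f) = 5 + f (x(f) = 1*(5 + f) = 5 + f)
b = 1 (b = 2² - 1*3 = 4 - 3 = 1)
n(g, v) = 1
n(32, 20)*x(1*12) = 1*(5 + 1*12) = 1*(5 + 12) = 1*17 = 17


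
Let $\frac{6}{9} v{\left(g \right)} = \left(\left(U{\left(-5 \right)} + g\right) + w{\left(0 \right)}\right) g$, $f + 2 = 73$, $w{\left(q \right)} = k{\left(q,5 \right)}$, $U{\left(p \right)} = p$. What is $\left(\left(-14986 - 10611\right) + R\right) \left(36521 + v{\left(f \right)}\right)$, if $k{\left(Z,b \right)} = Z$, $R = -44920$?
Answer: $-3071015350$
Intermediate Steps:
$w{\left(q \right)} = q$
$f = 71$ ($f = -2 + 73 = 71$)
$v{\left(g \right)} = \frac{3 g \left(-5 + g\right)}{2}$ ($v{\left(g \right)} = \frac{3 \left(\left(-5 + g\right) + 0\right) g}{2} = \frac{3 \left(-5 + g\right) g}{2} = \frac{3 g \left(-5 + g\right)}{2}$)
$\left(\left(-14986 - 10611\right) + R\right) \left(36521 + v{\left(f \right)}\right) = \left(\left(-14986 - 10611\right) - 44920\right) \left(36521 + \frac{3}{2} \cdot 71 \left(-5 + 71\right)\right) = \left(-25597 - 44920\right) \left(36521 + \frac{3}{2} \cdot 71 \cdot 66\right) = - 70517 \left(36521 + 7029\right) = \left(-70517\right) 43550 = -3071015350$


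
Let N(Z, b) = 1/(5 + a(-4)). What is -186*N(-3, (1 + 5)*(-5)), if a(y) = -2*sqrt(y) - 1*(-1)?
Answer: -279/13 - 186*I/13 ≈ -21.462 - 14.308*I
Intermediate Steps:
a(y) = 1 - 2*sqrt(y) (a(y) = -2*sqrt(y) + 1 = 1 - 2*sqrt(y))
N(Z, b) = (6 + 4*I)/52 (N(Z, b) = 1/(5 + (1 - 4*I)) = 1/(6 - 4*I) = (6 + 4*I)/52)
-186*N(-3, (1 + 5)*(-5)) = -186*(3/26 + I/13) = -279/13 - 186*I/13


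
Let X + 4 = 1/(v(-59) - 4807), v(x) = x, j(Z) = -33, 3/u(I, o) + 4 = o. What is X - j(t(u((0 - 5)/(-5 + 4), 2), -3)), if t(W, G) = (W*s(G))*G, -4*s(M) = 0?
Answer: 141113/4866 ≈ 29.000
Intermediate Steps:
u(I, o) = 3/(-4 + o)
s(M) = 0 (s(M) = -1/4*0 = 0)
t(W, G) = 0 (t(W, G) = (W*0)*G = 0*G = 0)
X = -19465/4866 (X = -4 + 1/(-59 - 4807) = -4 + 1/(-4866) = -4 - 1/4866 = -19465/4866 ≈ -4.0002)
X - j(t(u((0 - 5)/(-5 + 4), 2), -3)) = -19465/4866 - 1*(-33) = -19465/4866 + 33 = 141113/4866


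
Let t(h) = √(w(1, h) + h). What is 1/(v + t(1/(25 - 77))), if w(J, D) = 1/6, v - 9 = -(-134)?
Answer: 22308/3190021 - 2*√897/3190021 ≈ 0.0069743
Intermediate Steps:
v = 143 (v = 9 - (-134) = 9 - 1*(-134) = 9 + 134 = 143)
w(J, D) = ⅙
t(h) = √(⅙ + h)
1/(v + t(1/(25 - 77))) = 1/(143 + √(6 + 36/(25 - 77))/6) = 1/(143 + √(6 + 36/(-52))/6) = 1/(143 + √(6 + 36*(-1/52))/6) = 1/(143 + √(6 - 9/13)/6) = 1/(143 + √(69/13)/6) = 1/(143 + (√897/13)/6) = 1/(143 + √897/78)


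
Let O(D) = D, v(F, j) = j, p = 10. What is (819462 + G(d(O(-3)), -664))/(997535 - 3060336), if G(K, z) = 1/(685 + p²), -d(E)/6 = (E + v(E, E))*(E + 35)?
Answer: -643277671/1619298785 ≈ -0.39726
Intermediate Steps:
d(E) = -12*E*(35 + E) (d(E) = -6*(E + E)*(E + 35) = -6*2*E*(35 + E) = -12*E*(35 + E))
G(K, z) = 1/785 (G(K, z) = 1/(685 + 10²) = 1/(685 + 100) = 1/785)
(819462 + G(d(O(-3)), -664))/(997535 - 3060336) = (819462 + 1/785)/(997535 - 3060336) = (643277671/785)/(-2062801) = (643277671/785)*(-1/2062801) = -643277671/1619298785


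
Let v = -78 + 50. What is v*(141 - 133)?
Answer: -224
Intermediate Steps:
v = -28
v*(141 - 133) = -28*(141 - 133) = -28*8 = -224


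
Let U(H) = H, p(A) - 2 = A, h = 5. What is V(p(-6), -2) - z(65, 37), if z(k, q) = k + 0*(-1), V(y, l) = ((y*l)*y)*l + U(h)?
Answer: 4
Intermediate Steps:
p(A) = 2 + A
V(y, l) = 5 + l**2*y**2 (V(y, l) = ((y*l)*y)*l + 5 = ((l*y)*y)*l + 5 = (l*y**2)*l + 5 = l**2*y**2 + 5 = 5 + l**2*y**2)
z(k, q) = k (z(k, q) = k + 0 = k)
V(p(-6), -2) - z(65, 37) = (5 + (-2)**2*(2 - 6)**2) - 1*65 = (5 + 4*(-4)**2) - 65 = (5 + 4*16) - 65 = (5 + 64) - 65 = 69 - 65 = 4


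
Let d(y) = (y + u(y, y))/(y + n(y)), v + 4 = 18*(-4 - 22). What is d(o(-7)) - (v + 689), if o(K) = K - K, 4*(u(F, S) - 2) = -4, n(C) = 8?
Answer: -1735/8 ≈ -216.88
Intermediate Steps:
v = -472 (v = -4 + 18*(-4 - 22) = -4 + 18*(-26) = -4 - 468 = -472)
u(F, S) = 1 (u(F, S) = 2 + (¼)*(-4) = 2 - 1 = 1)
o(K) = 0
d(y) = (1 + y)/(8 + y) (d(y) = (y + 1)/(y + 8) = (1 + y)/(8 + y))
d(o(-7)) - (v + 689) = (1 + 0)/(8 + 0) - (-472 + 689) = 1/8 - 1*217 = (⅛)*1 - 217 = ⅛ - 217 = -1735/8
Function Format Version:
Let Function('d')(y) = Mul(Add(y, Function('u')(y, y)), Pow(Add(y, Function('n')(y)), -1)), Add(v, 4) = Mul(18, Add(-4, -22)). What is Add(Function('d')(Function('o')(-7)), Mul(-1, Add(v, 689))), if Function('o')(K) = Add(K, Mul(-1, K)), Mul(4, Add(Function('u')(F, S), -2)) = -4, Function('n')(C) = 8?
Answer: Rational(-1735, 8) ≈ -216.88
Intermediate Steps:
v = -472 (v = Add(-4, Mul(18, Add(-4, -22))) = Add(-4, Mul(18, -26)) = Add(-4, -468) = -472)
Function('u')(F, S) = 1 (Function('u')(F, S) = Add(2, Mul(Rational(1, 4), -4)) = Add(2, -1) = 1)
Function('o')(K) = 0
Function('d')(y) = Mul(Pow(Add(8, y), -1), Add(1, y)) (Function('d')(y) = Mul(Add(y, 1), Pow(Add(y, 8), -1)) = Mul(Add(1, y), Pow(Add(8, y), -1)) = Mul(Pow(Add(8, y), -1), Add(1, y)))
Add(Function('d')(Function('o')(-7)), Mul(-1, Add(v, 689))) = Add(Mul(Pow(Add(8, 0), -1), Add(1, 0)), Mul(-1, Add(-472, 689))) = Add(Mul(Pow(8, -1), 1), Mul(-1, 217)) = Add(Mul(Rational(1, 8), 1), -217) = Add(Rational(1, 8), -217) = Rational(-1735, 8)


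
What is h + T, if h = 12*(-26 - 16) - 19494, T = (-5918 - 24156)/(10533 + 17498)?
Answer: -560594012/28031 ≈ -19999.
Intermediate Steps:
T = -30074/28031 ≈ -1.0729
h = -19998 (h = 12*(-42) - 19494 = -504 - 19494 = -19998)
h + T = -19998 - 30074/28031 = -560594012/28031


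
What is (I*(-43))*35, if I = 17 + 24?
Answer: -61705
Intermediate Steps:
I = 41
(I*(-43))*35 = (41*(-43))*35 = -1763*35 = -61705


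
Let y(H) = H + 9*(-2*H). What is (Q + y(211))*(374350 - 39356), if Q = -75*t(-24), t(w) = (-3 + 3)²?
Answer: -1201623478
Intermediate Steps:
t(w) = 0 (t(w) = 0² = 0)
y(H) = -17*H (y(H) = H - 18*H = -17*H)
Q = 0 (Q = -75*0 = 0)
(Q + y(211))*(374350 - 39356) = (0 - 17*211)*(374350 - 39356) = (0 - 3587)*334994 = -3587*334994 = -1201623478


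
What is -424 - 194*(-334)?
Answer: 64372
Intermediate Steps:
-424 - 194*(-334) = -424 + 64796 = 64372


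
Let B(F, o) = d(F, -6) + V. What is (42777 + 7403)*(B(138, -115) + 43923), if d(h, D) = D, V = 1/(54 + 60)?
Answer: 125614063510/57 ≈ 2.2038e+9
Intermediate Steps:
V = 1/114 ≈ 0.0087719
B(F, o) = -683/114 (B(F, o) = -6 + 1/114 = -683/114)
(42777 + 7403)*(B(138, -115) + 43923) = (42777 + 7403)*(-683/114 + 43923) = 50180*(5006539/114) = 125614063510/57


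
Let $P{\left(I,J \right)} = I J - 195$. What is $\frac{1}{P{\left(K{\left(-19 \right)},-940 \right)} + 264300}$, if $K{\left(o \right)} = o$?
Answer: $\frac{1}{281965} \approx 3.5465 \cdot 10^{-6}$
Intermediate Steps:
$P{\left(I,J \right)} = -195 + I J$
$\frac{1}{P{\left(K{\left(-19 \right)},-940 \right)} + 264300} = \frac{1}{\left(-195 - -17860\right) + 264300} = \frac{1}{\left(-195 + 17860\right) + 264300} = \frac{1}{17665 + 264300} = \frac{1}{281965}$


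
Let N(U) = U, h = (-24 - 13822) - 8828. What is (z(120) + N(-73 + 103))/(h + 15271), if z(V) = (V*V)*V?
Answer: -1728030/7403 ≈ -233.42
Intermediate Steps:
h = -22674 (h = -13846 - 8828 = -22674)
z(V) = V³ (z(V) = V²*V = V³)
(z(120) + N(-73 + 103))/(h + 15271) = (120³ + (-73 + 103))/(-22674 + 15271) = (1728000 + 30)/(-7403) = 1728030*(-1/7403) = -1728030/7403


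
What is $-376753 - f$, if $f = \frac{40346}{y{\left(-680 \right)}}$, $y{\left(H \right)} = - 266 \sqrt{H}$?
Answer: $-376753 - \frac{20173 i \sqrt{170}}{45220} \approx -3.7675 \cdot 10^{5} - 5.8165 i$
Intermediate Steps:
$f = \frac{20173 i \sqrt{170}}{45220}$ ($f = \frac{40346}{\left(-266\right) \sqrt{-680}} = \frac{40346}{\left(-266\right) 2 i \sqrt{170}} = \frac{40346}{\left(-532\right) i \sqrt{170}} = 40346 \frac{i \sqrt{170}}{90440} = \frac{20173 i \sqrt{170}}{45220} \approx 5.8165 i$)
$-376753 - f = -376753 - \frac{20173 i \sqrt{170}}{45220}$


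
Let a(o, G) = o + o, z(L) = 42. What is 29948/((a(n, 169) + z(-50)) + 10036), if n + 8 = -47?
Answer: 7487/2492 ≈ 3.0044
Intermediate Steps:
n = -55 (n = -8 - 47 = -55)
a(o, G) = 2*o
29948/((a(n, 169) + z(-50)) + 10036) = 29948/((2*(-55) + 42) + 10036) = 29948/((-110 + 42) + 10036) = 29948/(-68 + 10036) = 29948/9968 = 29948*(1/9968) = 7487/2492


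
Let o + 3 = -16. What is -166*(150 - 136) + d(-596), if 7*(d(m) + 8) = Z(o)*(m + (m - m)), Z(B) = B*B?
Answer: -231480/7 ≈ -33069.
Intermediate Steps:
o = -19 (o = -3 - 16 = -19)
Z(B) = B**2
d(m) = -8 + 361*m/7 (d(m) = -8 + ((-19)**2*(m + (m - m)))/7 = -8 + (361*(m + 0))/7 = -8 + (361*m)/7 = -8 + 361*m/7)
-166*(150 - 136) + d(-596) = -166*(150 - 136) + (-8 + (361/7)*(-596)) = -166*14 + (-8 - 215156/7) = -2324 - 215212/7 = -231480/7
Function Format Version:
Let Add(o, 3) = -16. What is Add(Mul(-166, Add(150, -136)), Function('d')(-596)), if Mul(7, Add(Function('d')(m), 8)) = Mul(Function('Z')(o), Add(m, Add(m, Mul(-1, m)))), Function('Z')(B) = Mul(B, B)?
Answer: Rational(-231480, 7) ≈ -33069.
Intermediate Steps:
o = -19 (o = Add(-3, -16) = -19)
Function('Z')(B) = Pow(B, 2)
Function('d')(m) = Add(-8, Mul(Rational(361, 7), m)) (Function('d')(m) = Add(-8, Mul(Rational(1, 7), Mul(Pow(-19, 2), Add(m, Add(m, Mul(-1, m)))))) = Add(-8, Mul(Rational(1, 7), Mul(361, Add(m, 0)))) = Add(-8, Mul(Rational(1, 7), Mul(361, m))) = Add(-8, Mul(Rational(361, 7), m)))
Add(Mul(-166, Add(150, -136)), Function('d')(-596)) = Add(Mul(-166, Add(150, -136)), Add(-8, Mul(Rational(361, 7), -596))) = Add(Mul(-166, 14), Add(-8, Rational(-215156, 7))) = Add(-2324, Rational(-215212, 7)) = Rational(-231480, 7)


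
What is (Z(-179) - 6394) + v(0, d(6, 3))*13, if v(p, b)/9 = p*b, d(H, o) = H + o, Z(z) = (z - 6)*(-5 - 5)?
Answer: -4544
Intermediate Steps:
Z(z) = 60 - 10*z (Z(z) = (-6 + z)*(-10) = 60 - 10*z)
v(p, b) = 9*b*p (v(p, b) = 9*(p*b) = 9*(b*p) = 9*b*p)
(Z(-179) - 6394) + v(0, d(6, 3))*13 = ((60 - 10*(-179)) - 6394) + (9*(6 + 3)*0)*13 = ((60 + 1790) - 6394) + (9*9*0)*13 = (1850 - 6394) + 0*13 = -4544 + 0 = -4544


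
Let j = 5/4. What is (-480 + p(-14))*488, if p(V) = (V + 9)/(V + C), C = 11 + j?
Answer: -1629920/7 ≈ -2.3285e+5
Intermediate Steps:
j = 5/4 (j = 5*(1/4) = 5/4 ≈ 1.2500)
C = 49/4 (C = 11 + 5/4 = 49/4 ≈ 12.250)
p(V) = (9 + V)/(49/4 + V) (p(V) = (V + 9)/(V + 49/4) = (9 + V)/(49/4 + V))
(-480 + p(-14))*488 = (-480 + 4*(9 - 14)/(49 + 4*(-14)))*488 = (-480 + 4*(-5)/(49 - 56))*488 = (-480 + 4*(-5)/(-7))*488 = (-480 + 4*(-1/7)*(-5))*488 = (-480 + 20/7)*488 = -3340/7*488 = -1629920/7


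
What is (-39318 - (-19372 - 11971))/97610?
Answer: -1595/19522 ≈ -0.081703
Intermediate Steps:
(-39318 - (-19372 - 11971))/97610 = (-39318 - 1*(-31343))*(1/97610) = (-39318 + 31343)*(1/97610) = -7975*1/97610 = -1595/19522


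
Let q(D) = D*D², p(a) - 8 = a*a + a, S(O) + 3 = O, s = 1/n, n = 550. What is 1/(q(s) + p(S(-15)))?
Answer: 166375000/52241750001 ≈ 0.0031847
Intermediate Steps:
s = 1/550 ≈ 0.0018182
S(O) = -3 + O
p(a) = 8 + a + a² (p(a) = 8 + (a*a + a) = 8 + (a² + a) = 8 + (a + a²) = 8 + a + a²)
q(D) = D³
1/(q(s) + p(S(-15))) = 1/((1/550)³ + (8 + (-3 - 15) + (-3 - 15)²)) = 1/(1/166375000 + (8 - 18 + (-18)²)) = 1/(1/166375000 + (8 - 18 + 324)) = 1/(1/166375000 + 314) = 1/(52241750001/166375000) = 166375000/52241750001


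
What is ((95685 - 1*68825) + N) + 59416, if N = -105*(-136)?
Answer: 100556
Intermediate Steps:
N = 14280
((95685 - 1*68825) + N) + 59416 = ((95685 - 1*68825) + 14280) + 59416 = ((95685 - 68825) + 14280) + 59416 = (26860 + 14280) + 59416 = 41140 + 59416 = 100556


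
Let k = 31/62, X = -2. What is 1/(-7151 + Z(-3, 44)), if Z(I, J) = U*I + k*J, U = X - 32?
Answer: -1/7027 ≈ -0.00014231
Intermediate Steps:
U = -34 (U = -2 - 32 = -34)
k = ½ (k = 31*(1/62) = ½ ≈ 0.50000)
Z(I, J) = J/2 - 34*I (Z(I, J) = -34*I + J/2 = J/2 - 34*I)
1/(-7151 + Z(-3, 44)) = 1/(-7151 + ((½)*44 - 34*(-3))) = 1/(-7151 + (22 + 102)) = 1/(-7151 + 124) = 1/(-7027) = -1/7027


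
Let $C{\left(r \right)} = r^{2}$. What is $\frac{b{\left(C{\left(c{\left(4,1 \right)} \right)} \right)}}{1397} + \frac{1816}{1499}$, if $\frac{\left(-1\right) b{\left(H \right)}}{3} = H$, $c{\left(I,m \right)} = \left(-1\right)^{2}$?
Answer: $\frac{2532455}{2094103} \approx 1.2093$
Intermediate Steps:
$c{\left(I,m \right)} = 1$
$b{\left(H \right)} = - 3 H$
$\frac{b{\left(C{\left(c{\left(4,1 \right)} \right)} \right)}}{1397} + \frac{1816}{1499} = \frac{\left(-3\right) 1^{2}}{1397} + \frac{1816}{1499} = \left(-3\right) 1 \cdot \frac{1}{1397} + 1816 \cdot \frac{1}{1499} = \left(-3\right) \frac{1}{1397} + \frac{1816}{1499} = - \frac{3}{1397} + \frac{1816}{1499} = \frac{2532455}{2094103}$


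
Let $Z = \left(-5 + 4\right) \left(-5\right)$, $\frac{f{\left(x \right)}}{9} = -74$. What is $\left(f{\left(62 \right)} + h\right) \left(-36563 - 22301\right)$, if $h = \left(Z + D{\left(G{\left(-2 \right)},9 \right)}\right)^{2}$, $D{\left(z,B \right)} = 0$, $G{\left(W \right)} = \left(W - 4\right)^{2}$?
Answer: $37731824$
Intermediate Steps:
$G{\left(W \right)} = \left(-4 + W\right)^{2}$
$f{\left(x \right)} = -666$ ($f{\left(x \right)} = 9 \left(-74\right) = -666$)
$Z = 5$ ($Z = \left(-1\right) \left(-5\right) = 5$)
$h = 25$ ($h = \left(5 + 0\right)^{2} = 5^{2} = 25$)
$\left(f{\left(62 \right)} + h\right) \left(-36563 - 22301\right) = \left(-666 + 25\right) \left(-36563 - 22301\right) = \left(-641\right) \left(-58864\right) = 37731824$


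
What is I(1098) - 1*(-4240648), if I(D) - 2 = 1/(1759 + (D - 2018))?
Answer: 3557905351/839 ≈ 4.2406e+6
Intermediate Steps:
I(D) = 2 + 1/(-259 + D) (I(D) = 2 + 1/(1759 + (D - 2018)) = 2 + 1/(1759 + (-2018 + D)) = 2 + 1/(-259 + D))
I(1098) - 1*(-4240648) = (-517 + 2*1098)/(-259 + 1098) - 1*(-4240648) = (-517 + 2196)/839 + 4240648 = (1/839)*1679 + 4240648 = 1679/839 + 4240648 = 3557905351/839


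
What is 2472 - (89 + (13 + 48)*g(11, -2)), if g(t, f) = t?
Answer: 1712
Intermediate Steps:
2472 - (89 + (13 + 48)*g(11, -2)) = 2472 - (89 + (13 + 48)*11) = 2472 - (89 + 61*11) = 2472 - (89 + 671) = 2472 - 1*760 = 2472 - 760 = 1712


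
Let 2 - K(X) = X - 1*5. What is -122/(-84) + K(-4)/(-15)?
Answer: 151/210 ≈ 0.71905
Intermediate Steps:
K(X) = 7 - X (K(X) = 2 - (X - 1*5) = 2 - (X - 5) = 2 - (-5 + X) = 2 + (5 - X) = 7 - X)
-122/(-84) + K(-4)/(-15) = -122/(-84) + (7 - 1*(-4))/(-15) = -122*(-1/84) + (7 + 4)*(-1/15) = 61/42 + 11*(-1/15) = 61/42 - 11/15 = 151/210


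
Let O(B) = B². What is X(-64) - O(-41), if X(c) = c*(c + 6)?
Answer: 2031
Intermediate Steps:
X(c) = c*(6 + c)
X(-64) - O(-41) = -64*(6 - 64) - 1*(-41)² = -64*(-58) - 1*1681 = 3712 - 1681 = 2031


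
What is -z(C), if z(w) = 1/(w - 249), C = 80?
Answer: 1/169 ≈ 0.0059172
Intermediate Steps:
z(w) = 1/(-249 + w)
-z(C) = -1/(-249 + 80) = -1/(-169) = -1*(-1/169) = 1/169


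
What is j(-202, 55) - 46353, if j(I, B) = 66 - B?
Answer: -46342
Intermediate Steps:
j(-202, 55) - 46353 = (66 - 1*55) - 46353 = (66 - 55) - 46353 = 11 - 46353 = -46342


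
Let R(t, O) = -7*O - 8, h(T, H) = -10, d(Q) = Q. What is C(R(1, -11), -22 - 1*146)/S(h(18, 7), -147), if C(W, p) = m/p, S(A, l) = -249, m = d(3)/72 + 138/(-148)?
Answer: -113/5306688 ≈ -2.1294e-5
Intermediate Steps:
R(t, O) = -8 - 7*O
m = -791/888 (m = 3/72 + 138/(-148) = 3*(1/72) + 138*(-1/148) = 1/24 - 69/74 = -791/888 ≈ -0.89077)
C(W, p) = -791/(888*p)
C(R(1, -11), -22 - 1*146)/S(h(18, 7), -147) = -791/(888*(-22 - 1*146))/(-249) = -791/(888*(-22 - 146))*(-1/249) = -791/888/(-168)*(-1/249) = -791/888*(-1/168)*(-1/249) = (113/21312)*(-1/249) = -113/5306688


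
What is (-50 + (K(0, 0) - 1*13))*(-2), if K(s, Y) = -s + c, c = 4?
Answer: 118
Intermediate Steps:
K(s, Y) = 4 - s (K(s, Y) = -s + 4 = 4 - s)
(-50 + (K(0, 0) - 1*13))*(-2) = (-50 + ((4 - 1*0) - 1*13))*(-2) = (-50 + ((4 + 0) - 13))*(-2) = (-50 + (4 - 13))*(-2) = (-50 - 9)*(-2) = -59*(-2) = 118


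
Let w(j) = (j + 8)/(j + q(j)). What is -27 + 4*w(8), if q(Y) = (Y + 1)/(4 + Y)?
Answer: -689/35 ≈ -19.686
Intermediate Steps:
q(Y) = (1 + Y)/(4 + Y)
w(j) = (8 + j)/(j + (1 + j)/(4 + j)) (w(j) = (j + 8)/(j + (1 + j)/(4 + j)) = (8 + j)/(j + (1 + j)/(4 + j)))
-27 + 4*w(8) = -27 + 4*((4 + 8)*(8 + 8)/(1 + 8 + 8*(4 + 8))) = -27 + 4*(12*16/(1 + 8 + 8*12)) = -27 + 4*(12*16/(1 + 8 + 96)) = -27 + 4*(12*16/105) = -27 + 4*((1/105)*12*16) = -27 + 4*(64/35) = -27 + 256/35 = -689/35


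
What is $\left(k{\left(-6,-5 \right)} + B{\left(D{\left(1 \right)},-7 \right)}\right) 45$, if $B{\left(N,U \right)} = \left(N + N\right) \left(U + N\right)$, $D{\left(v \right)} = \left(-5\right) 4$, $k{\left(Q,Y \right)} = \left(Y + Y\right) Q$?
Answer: $51300$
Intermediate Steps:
$k{\left(Q,Y \right)} = 2 Q Y$ ($k{\left(Q,Y \right)} = 2 Y Q = 2 Q Y$)
$D{\left(v \right)} = -20$
$B{\left(N,U \right)} = 2 N \left(N + U\right)$
$\left(k{\left(-6,-5 \right)} + B{\left(D{\left(1 \right)},-7 \right)}\right) 45 = \left(2 \left(-6\right) \left(-5\right) + 2 \left(-20\right) \left(-20 - 7\right)\right) 45 = \left(60 + 2 \left(-20\right) \left(-27\right)\right) 45 = \left(60 + 1080\right) 45 = 1140 \cdot 45 = 51300$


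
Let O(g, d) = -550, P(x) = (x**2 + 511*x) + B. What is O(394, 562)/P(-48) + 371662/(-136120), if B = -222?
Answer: -2066864813/763837380 ≈ -2.7059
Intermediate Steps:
P(x) = -222 + x**2 + 511*x (P(x) = (x**2 + 511*x) - 222 = -222 + x**2 + 511*x)
O(394, 562)/P(-48) + 371662/(-136120) = -550/(-222 + (-48)**2 + 511*(-48)) + 371662/(-136120) = -550/(-222 + 2304 - 24528) + 371662*(-1/136120) = -550/(-22446) - 185831/68060 = -550*(-1/22446) - 185831/68060 = 275/11223 - 185831/68060 = -2066864813/763837380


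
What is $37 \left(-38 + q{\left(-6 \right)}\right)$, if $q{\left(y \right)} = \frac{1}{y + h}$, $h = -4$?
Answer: $- \frac{14097}{10} \approx -1409.7$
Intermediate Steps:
$q{\left(y \right)} = \frac{1}{-4 + y}$ ($q{\left(y \right)} = \frac{1}{y - 4} = \frac{1}{-4 + y}$)
$37 \left(-38 + q{\left(-6 \right)}\right) = 37 \left(-38 + \frac{1}{-4 - 6}\right) = 37 \left(-38 + \frac{1}{-10}\right) = 37 \left(-38 - \frac{1}{10}\right) = 37 \left(- \frac{381}{10}\right) = - \frac{14097}{10}$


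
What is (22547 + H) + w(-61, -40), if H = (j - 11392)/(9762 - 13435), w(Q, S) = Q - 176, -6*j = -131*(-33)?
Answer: 163913485/7346 ≈ 22313.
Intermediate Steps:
j = -1441/2 (j = -(-131)*(-33)/6 = -1/6*4323 = -1441/2 ≈ -720.50)
w(Q, S) = -176 + Q
H = 24225/7346 (H = (-1441/2 - 11392)/(9762 - 13435) = -24225/2/(-3673) = -24225/2*(-1/3673) = 24225/7346 ≈ 3.2977)
(22547 + H) + w(-61, -40) = (22547 + 24225/7346) + (-176 - 61) = 165654487/7346 - 237 = 163913485/7346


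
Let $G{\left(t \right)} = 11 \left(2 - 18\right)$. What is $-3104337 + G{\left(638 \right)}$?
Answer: $-3104513$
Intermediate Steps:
$G{\left(t \right)} = -176$ ($G{\left(t \right)} = 11 \left(-16\right) = -176$)
$-3104337 + G{\left(638 \right)} = -3104337 - 176 = -3104513$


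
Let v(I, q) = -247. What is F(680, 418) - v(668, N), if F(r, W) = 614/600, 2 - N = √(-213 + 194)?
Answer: 74407/300 ≈ 248.02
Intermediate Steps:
N = 2 - I*√19 (N = 2 - √(-213 + 194) = 2 - √(-19) = 2 - I*√19 ≈ 2.0 - 4.3589*I)
F(r, W) = 307/300 (F(r, W) = 614*(1/600) = 307/300)
F(680, 418) - v(668, N) = 307/300 - 1*(-247) = 307/300 + 247 = 74407/300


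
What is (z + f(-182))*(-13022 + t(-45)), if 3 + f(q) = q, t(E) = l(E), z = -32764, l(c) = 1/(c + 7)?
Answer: 16304384313/38 ≈ 4.2906e+8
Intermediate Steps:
l(c) = 1/(7 + c)
t(E) = 1/(7 + E)
f(q) = -3 + q
(z + f(-182))*(-13022 + t(-45)) = (-32764 + (-3 - 182))*(-13022 + 1/(7 - 45)) = (-32764 - 185)*(-13022 + 1/(-38)) = -32949*(-13022 - 1/38) = -32949*(-494837/38) = 16304384313/38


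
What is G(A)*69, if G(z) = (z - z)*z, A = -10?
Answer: 0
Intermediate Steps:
G(z) = 0 (G(z) = 0*z = 0)
G(A)*69 = 0*69 = 0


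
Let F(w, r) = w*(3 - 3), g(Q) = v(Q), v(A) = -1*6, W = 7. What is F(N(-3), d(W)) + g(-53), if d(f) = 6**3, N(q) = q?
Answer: -6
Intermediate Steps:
v(A) = -6
g(Q) = -6
d(f) = 216
F(w, r) = 0 (F(w, r) = w*0 = 0)
F(N(-3), d(W)) + g(-53) = 0 - 6 = -6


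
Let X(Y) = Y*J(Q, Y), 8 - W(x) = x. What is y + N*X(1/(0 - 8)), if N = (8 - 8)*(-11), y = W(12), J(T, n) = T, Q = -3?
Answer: -4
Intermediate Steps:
W(x) = 8 - x
y = -4 (y = 8 - 1*12 = 8 - 12 = -4)
X(Y) = -3*Y (X(Y) = Y*(-3) = -3*Y)
N = 0 (N = 0*(-11) = 0)
y + N*X(1/(0 - 8)) = -4 + 0*(-3/(0 - 8)) = -4 + 0*(-3/(-8)) = -4 + 0*(-3*(-⅛)) = -4 + 0*(3/8) = -4 + 0 = -4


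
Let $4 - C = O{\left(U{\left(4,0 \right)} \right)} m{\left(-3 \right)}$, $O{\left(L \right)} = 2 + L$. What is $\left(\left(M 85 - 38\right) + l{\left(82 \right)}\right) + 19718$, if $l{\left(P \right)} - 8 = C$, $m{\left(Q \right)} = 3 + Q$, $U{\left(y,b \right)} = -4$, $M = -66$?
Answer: $14082$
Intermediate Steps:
$C = 4$ ($C = 4 - \left(2 - 4\right) \left(3 - 3\right) = 4 - \left(-2\right) 0 = 4 - 0 = 4 + 0 = 4$)
$l{\left(P \right)} = 12$ ($l{\left(P \right)} = 8 + 4 = 12$)
$\left(\left(M 85 - 38\right) + l{\left(82 \right)}\right) + 19718 = \left(\left(\left(-66\right) 85 - 38\right) + 12\right) + 19718 = \left(\left(-5610 - 38\right) + 12\right) + 19718 = \left(-5648 + 12\right) + 19718 = -5636 + 19718 = 14082$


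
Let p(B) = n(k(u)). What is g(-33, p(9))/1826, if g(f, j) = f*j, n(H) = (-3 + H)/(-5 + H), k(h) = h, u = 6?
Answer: -9/166 ≈ -0.054217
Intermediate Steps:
n(H) = (-3 + H)/(-5 + H)
p(B) = 3 (p(B) = (-3 + 6)/(-5 + 6) = 3/1 = 1*3 = 3)
g(-33, p(9))/1826 = -33*3/1826 = -99*1/1826 = -9/166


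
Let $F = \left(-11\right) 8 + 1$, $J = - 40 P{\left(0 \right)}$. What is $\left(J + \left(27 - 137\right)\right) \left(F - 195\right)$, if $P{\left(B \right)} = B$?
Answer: $31020$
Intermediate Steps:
$J = 0$ ($J = \left(-40\right) 0 = 0$)
$F = -87$ ($F = -88 + 1 = -87$)
$\left(J + \left(27 - 137\right)\right) \left(F - 195\right) = \left(0 + \left(27 - 137\right)\right) \left(-87 - 195\right) = \left(0 - 110\right) \left(-87 - 195\right) = - 110 \left(-87 - 195\right) = \left(-110\right) \left(-282\right) = 31020$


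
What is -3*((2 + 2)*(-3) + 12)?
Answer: 0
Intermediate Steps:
-3*((2 + 2)*(-3) + 12) = -3*(4*(-3) + 12) = -3*(-12 + 12) = -3*0 = 0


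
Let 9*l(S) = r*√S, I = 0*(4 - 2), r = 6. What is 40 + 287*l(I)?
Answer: 40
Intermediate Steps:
I = 0 (I = 0*2 = 0)
l(S) = 2*√S/3 (l(S) = (6*√S)/9 = 2*√S/3)
40 + 287*l(I) = 40 + 287*(2*√0/3) = 40 + 287*((⅔)*0) = 40 + 287*0 = 40 + 0 = 40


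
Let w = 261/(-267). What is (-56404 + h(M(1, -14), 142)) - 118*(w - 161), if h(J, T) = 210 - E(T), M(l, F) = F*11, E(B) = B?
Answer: -3312816/89 ≈ -37223.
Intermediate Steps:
M(l, F) = 11*F
w = -87/89 (w = 261*(-1/267) = -87/89 ≈ -0.97753)
h(J, T) = 210 - T
(-56404 + h(M(1, -14), 142)) - 118*(w - 161) = (-56404 + (210 - 1*142)) - 118*(-87/89 - 161) = (-56404 + (210 - 142)) - 118*(-14416/89) = (-56404 + 68) + 1701088/89 = -56336 + 1701088/89 = -3312816/89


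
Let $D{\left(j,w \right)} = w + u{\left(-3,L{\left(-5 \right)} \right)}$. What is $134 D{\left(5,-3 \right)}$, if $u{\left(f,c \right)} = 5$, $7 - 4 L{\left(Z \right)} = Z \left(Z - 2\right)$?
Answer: $268$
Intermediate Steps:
$L{\left(Z \right)} = \frac{7}{4} - \frac{Z \left(-2 + Z\right)}{4}$ ($L{\left(Z \right)} = \frac{7}{4} - \frac{Z \left(Z - 2\right)}{4} = \frac{7}{4} - \frac{Z \left(-2 + Z\right)}{4}$)
$D{\left(j,w \right)} = 5 + w$ ($D{\left(j,w \right)} = w + 5 = 5 + w$)
$134 D{\left(5,-3 \right)} = 134 \left(5 - 3\right) = 134 \cdot 2 = 268$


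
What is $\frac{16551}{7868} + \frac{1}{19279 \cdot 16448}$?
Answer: $\frac{1312084631615}{623737651264} \approx 2.1036$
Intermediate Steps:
$\frac{16551}{7868} + \frac{1}{19279 \cdot 16448} = 16551 \cdot \frac{1}{7868} + \frac{1}{19279} \cdot \frac{1}{16448} = \frac{16551}{7868} + \frac{1}{317100992} = \frac{1312084631615}{623737651264}$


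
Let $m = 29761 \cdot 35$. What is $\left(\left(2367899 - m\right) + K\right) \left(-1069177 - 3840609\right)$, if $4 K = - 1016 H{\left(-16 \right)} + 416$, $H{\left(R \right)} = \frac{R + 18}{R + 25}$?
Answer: $- \frac{58607153163944}{9} \approx -6.5119 \cdot 10^{12}$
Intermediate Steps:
$H{\left(R \right)} = \frac{18 + R}{25 + R}$
$m = 1041635$
$K = \frac{428}{9}$ ($K = \frac{- 1016 \frac{18 - 16}{25 - 16} + 416}{4} = \frac{- 1016 \cdot \frac{1}{9} \cdot 2 + 416}{4} = \frac{\left(-1016\right) \frac{2}{9} + 416}{4} = \frac{- \frac{2032}{9} + 416}{4} = \frac{1}{4} \cdot \frac{1712}{9} = \frac{428}{9} \approx 47.556$)
$\left(\left(2367899 - m\right) + K\right) \left(-1069177 - 3840609\right) = \left(\left(2367899 - 1041635\right) + \frac{428}{9}\right) \left(-1069177 - 3840609\right) = \left(\left(2367899 - 1041635\right) + \frac{428}{9}\right) \left(-4909786\right) = \left(1326264 + \frac{428}{9}\right) \left(-4909786\right) = \frac{11936804}{9} \left(-4909786\right) = - \frac{58607153163944}{9}$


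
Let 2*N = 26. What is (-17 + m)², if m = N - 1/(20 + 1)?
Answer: 7225/441 ≈ 16.383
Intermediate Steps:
N = 13 (N = (½)*26 = 13)
m = 272/21 (m = 13 - 1/(20 + 1) = 13 - 1/21 = 272/21 ≈ 12.952)
(-17 + m)² = (-17 + 272/21)² = (-85/21)² = 7225/441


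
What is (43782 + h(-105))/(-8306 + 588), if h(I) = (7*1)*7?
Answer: -43831/7718 ≈ -5.6791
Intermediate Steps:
h(I) = 49 (h(I) = 7*7 = 49)
(43782 + h(-105))/(-8306 + 588) = (43782 + 49)/(-8306 + 588) = 43831/(-7718) = 43831*(-1/7718) = -43831/7718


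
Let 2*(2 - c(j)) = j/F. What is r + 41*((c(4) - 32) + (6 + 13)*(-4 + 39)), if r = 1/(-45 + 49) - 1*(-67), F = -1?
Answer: 104737/4 ≈ 26184.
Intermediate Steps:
c(j) = 2 + j/2 (c(j) = 2 - j/(2*(-1)) = 2 - j*(-1)/2 = 2 - (-1)*j/2 = 2 + j/2)
r = 269/4 (r = 1/4 + 67 = ¼ + 67 = 269/4 ≈ 67.250)
r + 41*((c(4) - 32) + (6 + 13)*(-4 + 39)) = 269/4 + 41*(((2 + (½)*4) - 32) + (6 + 13)*(-4 + 39)) = 269/4 + 41*(((2 + 2) - 32) + 19*35) = 269/4 + 41*((4 - 32) + 665) = 269/4 + 41*(-28 + 665) = 269/4 + 41*637 = 269/4 + 26117 = 104737/4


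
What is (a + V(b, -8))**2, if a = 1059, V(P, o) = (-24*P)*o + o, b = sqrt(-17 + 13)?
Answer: 957145 + 807168*I ≈ 9.5715e+5 + 8.0717e+5*I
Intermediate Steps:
b = 2*I (b = sqrt(-4) = 2*I ≈ 2.0*I)
V(P, o) = o - 24*P*o (V(P, o) = -24*P*o + o = o - 24*P*o)
(a + V(b, -8))**2 = (1059 - 8*(1 - 48*I))**2 = (1059 + (-8 + 384*I))**2 = (1051 + 384*I)**2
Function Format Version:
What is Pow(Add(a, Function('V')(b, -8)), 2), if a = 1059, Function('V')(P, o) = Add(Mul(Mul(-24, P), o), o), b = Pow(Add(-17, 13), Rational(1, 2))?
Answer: Add(957145, Mul(807168, I)) ≈ Add(9.5715e+5, Mul(8.0717e+5, I))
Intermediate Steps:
b = Mul(2, I) (b = Pow(-4, Rational(1, 2)) = Mul(2, I) ≈ Mul(2.0000, I))
Function('V')(P, o) = Add(o, Mul(-24, P, o)) (Function('V')(P, o) = Add(Mul(-24, P, o), o) = Add(o, Mul(-24, P, o)))
Pow(Add(a, Function('V')(b, -8)), 2) = Pow(Add(1059, Mul(-8, Add(1, Mul(-24, Mul(2, I))))), 2) = Pow(Add(1059, Mul(-8, Add(1, Mul(-48, I)))), 2) = Pow(Add(1059, Add(-8, Mul(384, I))), 2) = Pow(Add(1051, Mul(384, I)), 2)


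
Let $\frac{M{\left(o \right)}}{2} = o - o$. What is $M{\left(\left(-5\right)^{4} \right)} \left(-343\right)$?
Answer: $0$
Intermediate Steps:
$M{\left(o \right)} = 0$ ($M{\left(o \right)} = 2 \left(o - o\right) = 2 \cdot 0 = 0$)
$M{\left(\left(-5\right)^{4} \right)} \left(-343\right) = 0 \left(-343\right) = 0$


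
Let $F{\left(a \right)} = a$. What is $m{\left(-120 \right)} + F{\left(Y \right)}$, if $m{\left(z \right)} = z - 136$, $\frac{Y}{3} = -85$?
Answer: $-511$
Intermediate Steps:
$Y = -255$ ($Y = 3 \left(-85\right) = -255$)
$m{\left(z \right)} = -136 + z$
$m{\left(-120 \right)} + F{\left(Y \right)} = \left(-136 - 120\right) - 255 = -256 - 255 = -511$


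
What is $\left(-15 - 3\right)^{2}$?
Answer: $324$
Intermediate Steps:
$\left(-15 - 3\right)^{2} = \left(-18\right)^{2} = 324$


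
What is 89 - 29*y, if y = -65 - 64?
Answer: 3830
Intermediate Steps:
y = -129
89 - 29*y = 89 - 29*(-129) = 89 + 3741 = 3830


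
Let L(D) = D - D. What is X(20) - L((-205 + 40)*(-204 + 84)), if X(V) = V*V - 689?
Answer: -289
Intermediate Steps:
L(D) = 0
X(V) = -689 + V² (X(V) = V² - 689 = -689 + V²)
X(20) - L((-205 + 40)*(-204 + 84)) = (-689 + 20²) - 1*0 = (-689 + 400) + 0 = -289 + 0 = -289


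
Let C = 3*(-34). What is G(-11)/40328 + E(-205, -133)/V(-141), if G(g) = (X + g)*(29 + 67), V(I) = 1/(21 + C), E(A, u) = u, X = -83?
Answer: 54305565/5041 ≈ 10773.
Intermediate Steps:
C = -102
V(I) = -1/81 (V(I) = 1/(21 - 102) = 1/(-81) = -1/81)
G(g) = -7968 + 96*g (G(g) = (-83 + g)*(29 + 67) = (-83 + g)*96 = -7968 + 96*g)
G(-11)/40328 + E(-205, -133)/V(-141) = (-7968 + 96*(-11))/40328 - 133/(-1/81) = (-7968 - 1056)*(1/40328) - 133*(-81) = -9024*1/40328 + 10773 = -1128/5041 + 10773 = 54305565/5041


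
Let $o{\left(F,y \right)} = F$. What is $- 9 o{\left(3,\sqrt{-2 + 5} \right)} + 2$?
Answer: $-25$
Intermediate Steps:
$- 9 o{\left(3,\sqrt{-2 + 5} \right)} + 2 = \left(-9\right) 3 + 2 = -27 + 2 = -25$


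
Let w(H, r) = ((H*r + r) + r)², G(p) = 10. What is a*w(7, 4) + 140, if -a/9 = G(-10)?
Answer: -116500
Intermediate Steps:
w(H, r) = (2*r + H*r)² (w(H, r) = ((r + H*r) + r)² = (2*r + H*r)²)
a = -90 (a = -9*10 = -90)
a*w(7, 4) + 140 = -90*4²*(2 + 7)² + 140 = -1440*9² + 140 = -1440*81 + 140 = -90*1296 + 140 = -116640 + 140 = -116500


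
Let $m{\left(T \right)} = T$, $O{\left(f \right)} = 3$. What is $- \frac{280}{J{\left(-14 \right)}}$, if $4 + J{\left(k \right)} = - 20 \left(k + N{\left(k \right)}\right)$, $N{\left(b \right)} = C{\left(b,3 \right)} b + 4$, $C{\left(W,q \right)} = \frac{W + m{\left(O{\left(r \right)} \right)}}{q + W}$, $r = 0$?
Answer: $- \frac{10}{17} \approx -0.58823$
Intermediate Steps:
$C{\left(W,q \right)} = \frac{3 + W}{W + q}$ ($C{\left(W,q \right)} = \frac{W + 3}{q + W} = \frac{3 + W}{W + q}$)
$N{\left(b \right)} = 4 + b$ ($N{\left(b \right)} = \frac{3 + b}{b + 3} b + 4 = \frac{3 + b}{3 + b} b + 4 = 1 b + 4 = b + 4 = 4 + b$)
$J{\left(k \right)} = -84 - 40 k$ ($J{\left(k \right)} = -4 - 20 \left(k + \left(4 + k\right)\right) = -4 - 20 \left(4 + 2 k\right) = -4 - \left(80 + 40 k\right) = -84 - 40 k$)
$- \frac{280}{J{\left(-14 \right)}} = - \frac{280}{-84 - -560} = - \frac{280}{-84 + 560} = - \frac{280}{476} = \left(-280\right) \frac{1}{476} = - \frac{10}{17}$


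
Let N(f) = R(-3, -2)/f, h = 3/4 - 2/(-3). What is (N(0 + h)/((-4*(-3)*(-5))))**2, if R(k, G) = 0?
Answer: 0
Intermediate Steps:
h = 17/12 (h = 3*(1/4) - 2*(-1/3) = 3/4 + 2/3 = 17/12 ≈ 1.4167)
N(f) = 0 (N(f) = 0/f = 0)
(N(0 + h)/((-4*(-3)*(-5))))**2 = (0/((-4*(-3)*(-5))))**2 = (0/((12*(-5))))**2 = (0/(-60))**2 = (0*(-1/60))**2 = 0**2 = 0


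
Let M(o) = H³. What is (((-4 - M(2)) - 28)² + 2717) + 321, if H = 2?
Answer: 4638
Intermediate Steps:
M(o) = 8 (M(o) = 2³ = 8)
(((-4 - M(2)) - 28)² + 2717) + 321 = (((-4 - 1*8) - 28)² + 2717) + 321 = (((-4 - 8) - 28)² + 2717) + 321 = ((-12 - 28)² + 2717) + 321 = ((-40)² + 2717) + 321 = (1600 + 2717) + 321 = 4317 + 321 = 4638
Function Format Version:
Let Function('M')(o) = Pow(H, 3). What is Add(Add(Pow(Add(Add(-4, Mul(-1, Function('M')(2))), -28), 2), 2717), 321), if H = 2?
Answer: 4638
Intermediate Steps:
Function('M')(o) = 8 (Function('M')(o) = Pow(2, 3) = 8)
Add(Add(Pow(Add(Add(-4, Mul(-1, Function('M')(2))), -28), 2), 2717), 321) = Add(Add(Pow(Add(Add(-4, Mul(-1, 8)), -28), 2), 2717), 321) = Add(Add(Pow(Add(Add(-4, -8), -28), 2), 2717), 321) = Add(Add(Pow(Add(-12, -28), 2), 2717), 321) = Add(Add(Pow(-40, 2), 2717), 321) = Add(Add(1600, 2717), 321) = Add(4317, 321) = 4638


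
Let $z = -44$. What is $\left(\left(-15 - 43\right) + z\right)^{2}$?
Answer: $10404$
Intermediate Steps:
$\left(\left(-15 - 43\right) + z\right)^{2} = \left(\left(-15 - 43\right) - 44\right)^{2} = \left(-58 - 44\right)^{2} = \left(-102\right)^{2} = 10404$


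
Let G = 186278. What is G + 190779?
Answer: 377057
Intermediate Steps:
G + 190779 = 186278 + 190779 = 377057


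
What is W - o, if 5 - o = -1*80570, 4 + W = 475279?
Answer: 394700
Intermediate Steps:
W = 475275 (W = -4 + 475279 = 475275)
o = 80575 (o = 5 - (-1)*80570 = 5 - 1*(-80570) = 5 + 80570 = 80575)
W - o = 475275 - 1*80575 = 475275 - 80575 = 394700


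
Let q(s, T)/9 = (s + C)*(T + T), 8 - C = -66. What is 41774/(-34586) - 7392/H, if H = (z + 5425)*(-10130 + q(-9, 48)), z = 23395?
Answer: -314869322387/260688948725 ≈ -1.2078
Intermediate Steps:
C = 74 (C = 8 - 1*(-66) = 8 + 66 = 74)
q(s, T) = 18*T*(74 + s) (q(s, T) = 9*((s + 74)*(T + T)) = 9*((74 + s)*(2*T)) = 9*(2*T*(74 + s)) = 18*T*(74 + s))
H = 1326584600 (H = (23395 + 5425)*(-10130 + 18*48*(74 - 9)) = 28820*(-10130 + 18*48*65) = 28820*(-10130 + 56160) = 28820*46030 = 1326584600)
41774/(-34586) - 7392/H = 41774/(-34586) - 7392/1326584600 = 41774*(-1/34586) - 7392*1/1326584600 = -20887/17293 - 84/15074825 = -314869322387/260688948725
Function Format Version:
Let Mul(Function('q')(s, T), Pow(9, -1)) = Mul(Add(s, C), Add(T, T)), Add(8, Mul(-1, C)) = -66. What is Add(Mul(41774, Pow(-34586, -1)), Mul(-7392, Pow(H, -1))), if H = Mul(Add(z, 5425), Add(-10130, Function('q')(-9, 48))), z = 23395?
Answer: Rational(-314869322387, 260688948725) ≈ -1.2078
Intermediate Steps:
C = 74 (C = Add(8, Mul(-1, -66)) = Add(8, 66) = 74)
Function('q')(s, T) = Mul(18, T, Add(74, s)) (Function('q')(s, T) = Mul(9, Mul(Add(s, 74), Add(T, T))) = Mul(9, Mul(Add(74, s), Mul(2, T))) = Mul(9, Mul(2, T, Add(74, s))) = Mul(18, T, Add(74, s)))
H = 1326584600 (H = Mul(Add(23395, 5425), Add(-10130, Mul(18, 48, Add(74, -9)))) = Mul(28820, Add(-10130, Mul(18, 48, 65))) = Mul(28820, Add(-10130, 56160)) = Mul(28820, 46030) = 1326584600)
Add(Mul(41774, Pow(-34586, -1)), Mul(-7392, Pow(H, -1))) = Add(Mul(41774, Pow(-34586, -1)), Mul(-7392, Pow(1326584600, -1))) = Add(Mul(41774, Rational(-1, 34586)), Mul(-7392, Rational(1, 1326584600))) = Add(Rational(-20887, 17293), Rational(-84, 15074825)) = Rational(-314869322387, 260688948725)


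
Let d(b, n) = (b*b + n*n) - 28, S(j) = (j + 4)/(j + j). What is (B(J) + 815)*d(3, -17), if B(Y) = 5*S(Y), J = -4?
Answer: 220050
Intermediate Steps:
S(j) = (4 + j)/(2*j) (S(j) = (4 + j)/((2*j)) = (4 + j)*(1/(2*j)) = (4 + j)/(2*j))
d(b, n) = -28 + b**2 + n**2 (d(b, n) = (b**2 + n**2) - 28 = -28 + b**2 + n**2)
B(Y) = 5*(4 + Y)/(2*Y) (B(Y) = 5*((4 + Y)/(2*Y)) = 5*(4 + Y)/(2*Y))
(B(J) + 815)*d(3, -17) = ((5/2 + 10/(-4)) + 815)*(-28 + 3**2 + (-17)**2) = ((5/2 + 10*(-1/4)) + 815)*(-28 + 9 + 289) = ((5/2 - 5/2) + 815)*270 = (0 + 815)*270 = 815*270 = 220050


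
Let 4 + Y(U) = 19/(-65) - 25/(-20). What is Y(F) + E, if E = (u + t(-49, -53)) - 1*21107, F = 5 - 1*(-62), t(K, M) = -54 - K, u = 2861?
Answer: -4746051/260 ≈ -18254.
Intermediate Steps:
F = 67 (F = 5 + 62 = 67)
Y(U) = -791/260 (Y(U) = -4 + (19/(-65) - 25/(-20)) = -4 + (19*(-1/65) - 25*(-1/20)) = -4 + (-19/65 + 5/4) = -4 + 249/260 = -791/260)
E = -18251 (E = (2861 + (-54 - 1*(-49))) - 1*21107 = (2861 + (-54 + 49)) - 21107 = (2861 - 5) - 21107 = 2856 - 21107 = -18251)
Y(F) + E = -791/260 - 18251 = -4746051/260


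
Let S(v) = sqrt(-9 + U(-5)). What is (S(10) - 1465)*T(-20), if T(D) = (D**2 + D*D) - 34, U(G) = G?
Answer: -1122190 + 766*I*sqrt(14) ≈ -1.1222e+6 + 2866.1*I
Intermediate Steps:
S(v) = I*sqrt(14) (S(v) = sqrt(-9 - 5) = sqrt(-14) = I*sqrt(14))
T(D) = -34 + 2*D**2 (T(D) = (D**2 + D**2) - 34 = 2*D**2 - 34 = -34 + 2*D**2)
(S(10) - 1465)*T(-20) = (I*sqrt(14) - 1465)*(-34 + 2*(-20)**2) = (-1465 + I*sqrt(14))*(-34 + 2*400) = (-1465 + I*sqrt(14))*(-34 + 800) = (-1465 + I*sqrt(14))*766 = -1122190 + 766*I*sqrt(14)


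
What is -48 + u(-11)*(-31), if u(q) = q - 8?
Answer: 541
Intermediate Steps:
u(q) = -8 + q
-48 + u(-11)*(-31) = -48 + (-8 - 11)*(-31) = -48 - 19*(-31) = -48 + 589 = 541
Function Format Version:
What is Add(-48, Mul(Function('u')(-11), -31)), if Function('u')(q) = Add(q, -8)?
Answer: 541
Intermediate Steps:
Function('u')(q) = Add(-8, q)
Add(-48, Mul(Function('u')(-11), -31)) = Add(-48, Mul(Add(-8, -11), -31)) = Add(-48, Mul(-19, -31)) = Add(-48, 589) = 541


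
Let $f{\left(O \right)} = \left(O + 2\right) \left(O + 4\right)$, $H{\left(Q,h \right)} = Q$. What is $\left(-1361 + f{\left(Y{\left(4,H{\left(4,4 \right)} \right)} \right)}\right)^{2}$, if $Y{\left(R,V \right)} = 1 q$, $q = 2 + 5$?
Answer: $1592644$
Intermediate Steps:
$q = 7$
$Y{\left(R,V \right)} = 7$ ($Y{\left(R,V \right)} = 1 \cdot 7 = 7$)
$f{\left(O \right)} = \left(2 + O\right) \left(4 + O\right)$
$\left(-1361 + f{\left(Y{\left(4,H{\left(4,4 \right)} \right)} \right)}\right)^{2} = \left(-1361 + \left(8 + 7^{2} + 6 \cdot 7\right)\right)^{2} = \left(-1361 + \left(8 + 49 + 42\right)\right)^{2} = \left(-1361 + 99\right)^{2} = \left(-1262\right)^{2} = 1592644$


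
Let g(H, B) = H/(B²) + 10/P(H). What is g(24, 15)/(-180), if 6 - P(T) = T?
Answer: 101/40500 ≈ 0.0024938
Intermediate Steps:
P(T) = 6 - T
g(H, B) = 10/(6 - H) + H/B² (g(H, B) = H/(B²) + 10/(6 - H) = H/B² + 10/(6 - H) = 10/(6 - H) + H/B²)
g(24, 15)/(-180) = (-10/(-6 + 24) + 24/15²)/(-180) = (-10/18 + 24*(1/225))*(-1/180) = (-10*1/18 + 8/75)*(-1/180) = (-5/9 + 8/75)*(-1/180) = -101/225*(-1/180) = 101/40500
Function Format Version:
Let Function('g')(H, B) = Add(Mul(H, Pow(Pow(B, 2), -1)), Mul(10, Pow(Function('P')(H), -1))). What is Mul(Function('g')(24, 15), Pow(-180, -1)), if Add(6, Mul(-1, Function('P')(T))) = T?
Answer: Rational(101, 40500) ≈ 0.0024938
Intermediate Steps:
Function('P')(T) = Add(6, Mul(-1, T))
Function('g')(H, B) = Add(Mul(10, Pow(Add(6, Mul(-1, H)), -1)), Mul(H, Pow(B, -2))) (Function('g')(H, B) = Add(Mul(H, Pow(Pow(B, 2), -1)), Mul(10, Pow(Add(6, Mul(-1, H)), -1))) = Add(Mul(H, Pow(B, -2)), Mul(10, Pow(Add(6, Mul(-1, H)), -1))) = Add(Mul(10, Pow(Add(6, Mul(-1, H)), -1)), Mul(H, Pow(B, -2))))
Mul(Function('g')(24, 15), Pow(-180, -1)) = Mul(Add(Mul(-10, Pow(Add(-6, 24), -1)), Mul(24, Pow(15, -2))), Pow(-180, -1)) = Mul(Add(Mul(-10, Pow(18, -1)), Mul(24, Rational(1, 225))), Rational(-1, 180)) = Mul(Add(Mul(-10, Rational(1, 18)), Rational(8, 75)), Rational(-1, 180)) = Mul(Add(Rational(-5, 9), Rational(8, 75)), Rational(-1, 180)) = Mul(Rational(-101, 225), Rational(-1, 180)) = Rational(101, 40500)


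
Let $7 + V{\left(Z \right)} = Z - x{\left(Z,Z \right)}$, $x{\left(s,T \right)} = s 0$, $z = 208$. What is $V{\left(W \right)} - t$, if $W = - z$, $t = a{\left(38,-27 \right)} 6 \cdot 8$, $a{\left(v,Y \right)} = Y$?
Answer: $1081$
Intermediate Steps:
$t = -1296$ ($t = - 27 \cdot 6 \cdot 8 = \left(-27\right) 48 = -1296$)
$W = -208$ ($W = \left(-1\right) 208 = -208$)
$x{\left(s,T \right)} = 0$
$V{\left(Z \right)} = -7 + Z$ ($V{\left(Z \right)} = -7 + \left(Z - 0\right) = -7 + \left(Z + 0\right) = -7 + Z$)
$V{\left(W \right)} - t = \left(-7 - 208\right) - -1296 = -215 + 1296 = 1081$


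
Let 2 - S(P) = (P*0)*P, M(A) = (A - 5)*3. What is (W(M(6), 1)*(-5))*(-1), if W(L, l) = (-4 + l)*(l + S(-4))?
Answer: -45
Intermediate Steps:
M(A) = -15 + 3*A (M(A) = (-5 + A)*3 = -15 + 3*A)
S(P) = 2 (S(P) = 2 - P*0*P = 2 - 0*P = 2 - 1*0 = 2 + 0 = 2)
W(L, l) = (-4 + l)*(2 + l) (W(L, l) = (-4 + l)*(l + 2) = (-4 + l)*(2 + l))
(W(M(6), 1)*(-5))*(-1) = ((-8 + 1² - 2*1)*(-5))*(-1) = ((-8 + 1 - 2)*(-5))*(-1) = -9*(-5)*(-1) = 45*(-1) = -45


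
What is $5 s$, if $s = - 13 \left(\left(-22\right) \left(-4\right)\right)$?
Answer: $-5720$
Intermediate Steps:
$s = -1144$ ($s = \left(-13\right) 88 = -1144$)
$5 s = 5 \left(-1144\right) = -5720$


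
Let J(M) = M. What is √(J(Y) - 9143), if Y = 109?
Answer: I*√9034 ≈ 95.047*I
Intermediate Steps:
√(J(Y) - 9143) = √(109 - 9143) = √(-9034) = I*√9034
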